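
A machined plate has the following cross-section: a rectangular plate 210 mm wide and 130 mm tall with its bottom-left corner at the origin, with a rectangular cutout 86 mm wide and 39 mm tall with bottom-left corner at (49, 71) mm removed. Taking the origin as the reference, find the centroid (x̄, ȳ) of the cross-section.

x̄ = 106.82 mm, ȳ = 61.43 mm

plate: A = 210 × 130 = 27300.00, centroid at (105.00, 65.00).
hole: A = −(86 × 39) = -3354.00, centroid at (92.00, 90.50).
ΣA = 23946.00 mm²
ΣAx̄ = (27300.00)(105.00) + (-3354.00)(92.00) = 2557932.00 mm³
ΣAȳ = (27300.00)(65.00) + (-3354.00)(90.50) = 1470963.00 mm³
x̄ = 2557932.00 / 23946.00 = 106.82 mm
ȳ = 1470963.00 / 23946.00 = 61.43 mm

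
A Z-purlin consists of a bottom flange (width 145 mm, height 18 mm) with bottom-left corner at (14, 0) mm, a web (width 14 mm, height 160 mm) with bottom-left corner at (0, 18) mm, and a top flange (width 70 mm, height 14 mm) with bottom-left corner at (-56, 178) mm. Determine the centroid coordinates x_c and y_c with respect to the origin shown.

x_c = 37.88 mm, y_c = 72.78 mm

bottom flange: A = 145 × 18 = 2610.00, centroid at (86.50, 9.00).
web: A = 14 × 160 = 2240.00, centroid at (7.00, 98.00).
top flange: A = 70 × 14 = 980.00, centroid at (-21.00, 185.00).
ΣA = 5830.00 mm²
ΣAx_c = (2610.00)(86.50) + (2240.00)(7.00) + (980.00)(-21.00) = 220865.00 mm³
ΣAy_c = (2610.00)(9.00) + (2240.00)(98.00) + (980.00)(185.00) = 424310.00 mm³
x_c = 220865.00 / 5830.00 = 37.88 mm
y_c = 424310.00 / 5830.00 = 72.78 mm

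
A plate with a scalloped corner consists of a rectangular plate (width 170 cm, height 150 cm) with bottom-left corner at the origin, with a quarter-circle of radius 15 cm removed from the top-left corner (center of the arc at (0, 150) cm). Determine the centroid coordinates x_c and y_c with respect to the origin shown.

x_c = 85.55 cm, y_c = 74.52 cm

plate: A = 170 × 150 = 25500.00, centroid at (85.00, 75.00).
removed quarter-circle: A = −¼π·15² = -176.71, centroid at (6.37, 143.63).
ΣA = 25323.29 cm², ΣAx_c = 2166375.00 cm³, ΣAy_c = 1887117.81 cm³.
x_c = 2166375.00/25323.29 = 85.55 cm; y_c = 1887117.81/25323.29 = 74.52 cm.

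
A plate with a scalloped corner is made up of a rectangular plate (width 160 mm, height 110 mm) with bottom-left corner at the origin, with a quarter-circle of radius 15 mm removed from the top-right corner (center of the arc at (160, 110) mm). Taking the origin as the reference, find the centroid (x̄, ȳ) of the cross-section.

x̄ = 79.25 mm, ȳ = 54.51 mm

plate: A = 160 × 110 = 17600.00, centroid at (80.00, 55.00).
removed quarter-circle: A = −¼π·15² = -176.71, centroid at (153.63, 103.63).
ΣA = 17423.29 mm²
ΣAx̄ = (17600.00)(80.00) + (-176.71)(153.63) = 1380850.67 mm³
ΣAȳ = (17600.00)(55.00) + (-176.71)(103.63) = 949686.40 mm³
x̄ = 1380850.67 / 17423.29 = 79.25 mm
ȳ = 949686.40 / 17423.29 = 54.51 mm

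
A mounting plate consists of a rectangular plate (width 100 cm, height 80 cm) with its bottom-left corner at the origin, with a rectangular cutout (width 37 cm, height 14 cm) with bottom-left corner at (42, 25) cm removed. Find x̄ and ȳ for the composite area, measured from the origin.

Part | A | x̄ᵢ | ȳᵢ | A·x̄ᵢ | A·ȳᵢ
plate | 8000.00 | 50.00 | 40.00 | 400000.00 | 320000.00
hole | -518.00 | 60.50 | 32.00 | -31339.00 | -16576.00
Σ | 7482.00 |  |  | 368661.00 | 303424.00
x̄ = 368661.00 / 7482.00 = 49.27 cm
ȳ = 303424.00 / 7482.00 = 40.55 cm

x̄ = 49.27 cm, ȳ = 40.55 cm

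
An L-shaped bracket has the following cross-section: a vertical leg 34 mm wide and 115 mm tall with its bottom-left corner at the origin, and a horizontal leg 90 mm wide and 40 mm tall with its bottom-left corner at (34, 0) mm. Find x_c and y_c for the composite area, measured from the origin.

x_c = 46.72 mm, y_c = 39.52 mm

vertical leg: A = 34 × 115 = 3910.00, centroid at (17.00, 57.50).
horizontal leg: A = 90 × 40 = 3600.00, centroid at (79.00, 20.00).
ΣA = 7510.00 mm²
ΣAx_c = (3910.00)(17.00) + (3600.00)(79.00) = 350870.00 mm³
ΣAy_c = (3910.00)(57.50) + (3600.00)(20.00) = 296825.00 mm³
x_c = 350870.00 / 7510.00 = 46.72 mm
y_c = 296825.00 / 7510.00 = 39.52 mm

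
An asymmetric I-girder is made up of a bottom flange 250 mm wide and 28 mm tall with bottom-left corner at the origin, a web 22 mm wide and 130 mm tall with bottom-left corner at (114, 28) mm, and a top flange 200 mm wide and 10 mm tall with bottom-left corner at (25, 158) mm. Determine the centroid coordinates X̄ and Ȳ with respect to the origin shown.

Part | A | x̄ᵢ | ȳᵢ | A·x̄ᵢ | A·ȳᵢ
bottom flange | 7000.00 | 125.00 | 14.00 | 875000.00 | 98000.00
web | 2860.00 | 125.00 | 93.00 | 357500.00 | 265980.00
top flange | 2000.00 | 125.00 | 163.00 | 250000.00 | 326000.00
Σ | 11860.00 |  |  | 1482500.00 | 689980.00
X̄ = 1482500.00 / 11860.00 = 125.00 mm
Ȳ = 689980.00 / 11860.00 = 58.18 mm

X̄ = 125.00 mm, Ȳ = 58.18 mm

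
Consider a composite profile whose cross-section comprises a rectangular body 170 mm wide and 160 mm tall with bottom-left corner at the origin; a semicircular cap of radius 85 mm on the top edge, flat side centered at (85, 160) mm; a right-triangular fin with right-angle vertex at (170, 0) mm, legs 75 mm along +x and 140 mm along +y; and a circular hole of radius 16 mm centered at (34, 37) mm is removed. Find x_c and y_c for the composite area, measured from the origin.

x_c = 99.39 mm, y_c = 107.37 mm

rectangular body: A = 170 × 160 = 27200.00, centroid at (85.00, 80.00).
semicircular top: A = ½π·85² = 11349.00, centroid at (85.00, 196.08).
triangular fin: A = ½·75·140 = 5250.00, centroid at (195.00, 46.67).
hole: A = −π·16² = -804.25, centroid at (34.00, 37.00).
ΣA = 42994.76 mm², ΣAx_c = 4273070.87 mm³, ΣAy_c = 4616500.05 mm³.
x_c = 4273070.87/42994.76 = 99.39 mm; y_c = 4616500.05/42994.76 = 107.37 mm.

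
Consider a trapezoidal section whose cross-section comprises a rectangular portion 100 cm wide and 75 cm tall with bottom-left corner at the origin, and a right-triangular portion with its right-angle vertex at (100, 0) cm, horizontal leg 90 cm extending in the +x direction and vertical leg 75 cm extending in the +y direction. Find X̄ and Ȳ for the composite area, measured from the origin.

X̄ = 74.83 cm, Ȳ = 33.62 cm

rectangular portion: A = 100 × 75 = 7500.00, centroid at (50.00, 37.50).
triangular portion: A = ½·90·75 = 3375.00, centroid at (130.00, 25.00).
ΣA = 10875.00 cm², ΣAX̄ = 813750.00 cm³, ΣAȲ = 365625.00 cm³.
X̄ = 813750.00/10875.00 = 74.83 cm; Ȳ = 365625.00/10875.00 = 33.62 cm.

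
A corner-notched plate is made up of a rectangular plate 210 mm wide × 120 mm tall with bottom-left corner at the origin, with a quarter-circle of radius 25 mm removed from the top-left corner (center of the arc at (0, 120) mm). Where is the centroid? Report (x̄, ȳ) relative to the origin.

x̄ = 106.88 mm, ȳ = 59.02 mm

plate: A = 210 × 120 = 25200.00, centroid at (105.00, 60.00).
removed quarter-circle: A = −¼π·25² = -490.87, centroid at (10.61, 109.39).
ΣA = 24709.13 mm²
ΣAx̄ = (25200.00)(105.00) + (-490.87)(10.61) = 2640791.67 mm³
ΣAȳ = (25200.00)(60.00) + (-490.87)(109.39) = 1458303.47 mm³
x̄ = 2640791.67 / 24709.13 = 106.88 mm
ȳ = 1458303.47 / 24709.13 = 59.02 mm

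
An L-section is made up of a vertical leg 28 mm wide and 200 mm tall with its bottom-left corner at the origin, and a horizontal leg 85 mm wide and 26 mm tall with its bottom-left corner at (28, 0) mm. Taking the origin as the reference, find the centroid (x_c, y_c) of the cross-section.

vertical leg: A = 28 × 200 = 5600.00, centroid at (14.00, 100.00).
horizontal leg: A = 85 × 26 = 2210.00, centroid at (70.50, 13.00).
ΣA = 7810.00 mm², ΣAx_c = 234205.00 mm³, ΣAy_c = 588730.00 mm³.
x_c = 234205.00/7810.00 = 29.99 mm; y_c = 588730.00/7810.00 = 75.38 mm.

x_c = 29.99 mm, y_c = 75.38 mm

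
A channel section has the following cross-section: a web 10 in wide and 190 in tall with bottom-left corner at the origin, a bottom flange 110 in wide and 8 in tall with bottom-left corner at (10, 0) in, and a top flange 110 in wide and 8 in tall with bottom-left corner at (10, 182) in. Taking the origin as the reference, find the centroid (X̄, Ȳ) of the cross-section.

X̄ = 33.85 in, Ȳ = 95.00 in

web: A = 10 × 190 = 1900.00, centroid at (5.00, 95.00).
bottom flange: A = 110 × 8 = 880.00, centroid at (65.00, 4.00).
top flange: A = 110 × 8 = 880.00, centroid at (65.00, 186.00).
ΣA = 3660.00 in²
ΣAX̄ = (1900.00)(5.00) + (880.00)(65.00) + (880.00)(65.00) = 123900.00 in³
ΣAȲ = (1900.00)(95.00) + (880.00)(4.00) + (880.00)(186.00) = 347700.00 in³
X̄ = 123900.00 / 3660.00 = 33.85 in
Ȳ = 347700.00 / 3660.00 = 95.00 in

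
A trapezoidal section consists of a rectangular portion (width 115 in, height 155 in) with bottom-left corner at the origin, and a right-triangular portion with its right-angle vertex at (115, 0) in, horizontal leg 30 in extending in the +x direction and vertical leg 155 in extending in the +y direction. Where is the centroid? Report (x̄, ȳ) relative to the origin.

rectangular portion: A = 115 × 155 = 17825.00, centroid at (57.50, 77.50).
triangular portion: A = ½·30·155 = 2325.00, centroid at (125.00, 51.67).
ΣA = 20150.00 in²
ΣAx̄ = (17825.00)(57.50) + (2325.00)(125.00) = 1315562.50 in³
ΣAȳ = (17825.00)(77.50) + (2325.00)(51.67) = 1501562.50 in³
x̄ = 1315562.50 / 20150.00 = 65.29 in
ȳ = 1501562.50 / 20150.00 = 74.52 in

x̄ = 65.29 in, ȳ = 74.52 in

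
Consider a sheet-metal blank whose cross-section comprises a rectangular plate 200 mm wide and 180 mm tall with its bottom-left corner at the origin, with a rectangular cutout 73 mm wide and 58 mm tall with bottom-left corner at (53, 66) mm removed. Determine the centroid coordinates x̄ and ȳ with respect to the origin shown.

x̄ = 101.40 mm, ȳ = 89.33 mm

plate: A = 200 × 180 = 36000.00, centroid at (100.00, 90.00).
hole: A = −(73 × 58) = -4234.00, centroid at (89.50, 95.00).
ΣA = 31766.00 mm², ΣAx̄ = 3221057.00 mm³, ΣAȳ = 2837770.00 mm³.
x̄ = 3221057.00/31766.00 = 101.40 mm; ȳ = 2837770.00/31766.00 = 89.33 mm.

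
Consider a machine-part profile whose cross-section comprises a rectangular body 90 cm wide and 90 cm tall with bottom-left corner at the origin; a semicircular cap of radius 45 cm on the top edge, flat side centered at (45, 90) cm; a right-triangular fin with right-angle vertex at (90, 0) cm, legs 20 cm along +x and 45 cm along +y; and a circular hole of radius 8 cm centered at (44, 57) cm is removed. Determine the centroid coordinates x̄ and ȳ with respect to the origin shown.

x̄ = 47.03 cm, ȳ = 61.30 cm

Part | A | x̄ᵢ | ȳᵢ | A·x̄ᵢ | A·ȳᵢ
rectangular body | 8100.00 | 45.00 | 45.00 | 364500.00 | 364500.00
semicircular top | 3180.86 | 45.00 | 109.10 | 143138.82 | 347027.63
triangular fin | 450.00 | 96.67 | 15.00 | 43500.00 | 6750.00
hole | -201.06 | 44.00 | 57.00 | -8846.72 | -11460.53
Σ | 11529.80 |  |  | 542292.09 | 706817.10
x̄ = 542292.09 / 11529.80 = 47.03 cm
ȳ = 706817.10 / 11529.80 = 61.30 cm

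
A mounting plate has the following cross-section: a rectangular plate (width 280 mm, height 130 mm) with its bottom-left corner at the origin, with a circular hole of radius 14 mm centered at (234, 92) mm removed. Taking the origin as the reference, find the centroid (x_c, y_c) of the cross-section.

plate: A = 280 × 130 = 36400.00, centroid at (140.00, 65.00).
hole: A = −π·14² = -615.75, centroid at (234.00, 92.00).
ΣA = 35784.25 mm², ΣAx_c = 4951913.99 mm³, ΣAy_c = 2309350.80 mm³.
x_c = 4951913.99/35784.25 = 138.38 mm; y_c = 2309350.80/35784.25 = 64.54 mm.

x_c = 138.38 mm, y_c = 64.54 mm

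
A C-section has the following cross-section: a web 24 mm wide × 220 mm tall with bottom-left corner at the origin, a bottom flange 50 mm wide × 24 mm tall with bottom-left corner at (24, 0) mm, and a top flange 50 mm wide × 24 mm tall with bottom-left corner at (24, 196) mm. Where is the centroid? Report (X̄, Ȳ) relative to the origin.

X̄ = 23.56 mm, Ȳ = 110.00 mm

Part | A | x̄ᵢ | ȳᵢ | A·x̄ᵢ | A·ȳᵢ
web | 5280.00 | 12.00 | 110.00 | 63360.00 | 580800.00
bottom flange | 1200.00 | 49.00 | 12.00 | 58800.00 | 14400.00
top flange | 1200.00 | 49.00 | 208.00 | 58800.00 | 249600.00
Σ | 7680.00 |  |  | 180960.00 | 844800.00
X̄ = 180960.00 / 7680.00 = 23.56 mm
Ȳ = 844800.00 / 7680.00 = 110.00 mm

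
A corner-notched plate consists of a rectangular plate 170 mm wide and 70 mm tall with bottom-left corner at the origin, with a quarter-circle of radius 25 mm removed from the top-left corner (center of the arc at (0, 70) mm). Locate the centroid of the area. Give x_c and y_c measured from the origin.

plate: A = 170 × 70 = 11900.00, centroid at (85.00, 35.00).
removed quarter-circle: A = −¼π·25² = -490.87, centroid at (10.61, 59.39).
ΣA = 11409.13 mm²
ΣAx_c = (11900.00)(85.00) + (-490.87)(10.61) = 1006291.67 mm³
ΣAy_c = (11900.00)(35.00) + (-490.87)(59.39) = 387347.16 mm³
x_c = 1006291.67 / 11409.13 = 88.20 mm
y_c = 387347.16 / 11409.13 = 33.95 mm

x_c = 88.20 mm, y_c = 33.95 mm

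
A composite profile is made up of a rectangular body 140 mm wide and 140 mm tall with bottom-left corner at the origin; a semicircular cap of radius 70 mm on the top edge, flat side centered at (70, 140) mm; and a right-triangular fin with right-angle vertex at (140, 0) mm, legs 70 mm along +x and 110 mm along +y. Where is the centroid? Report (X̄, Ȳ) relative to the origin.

Part | A | x̄ᵢ | ȳᵢ | A·x̄ᵢ | A·ȳᵢ
rectangular body | 19600.00 | 70.00 | 70.00 | 1372000.00 | 1372000.00
semicircular top | 7696.90 | 70.00 | 169.71 | 538783.14 | 1306232.95
triangular fin | 3850.00 | 163.33 | 36.67 | 628833.33 | 141166.67
Σ | 31146.90 |  |  | 2539616.47 | 2819399.61
X̄ = 2539616.47 / 31146.90 = 81.54 mm
Ȳ = 2819399.61 / 31146.90 = 90.52 mm

X̄ = 81.54 mm, Ȳ = 90.52 mm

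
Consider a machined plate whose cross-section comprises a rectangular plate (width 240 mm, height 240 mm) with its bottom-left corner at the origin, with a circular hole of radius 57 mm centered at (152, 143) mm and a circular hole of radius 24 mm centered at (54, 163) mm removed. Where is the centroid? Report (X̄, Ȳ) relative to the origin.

X̄ = 115.45 mm, Ȳ = 113.14 mm

Part | A | x̄ᵢ | ȳᵢ | A·x̄ᵢ | A·ȳᵢ
plate | 57600.00 | 120.00 | 120.00 | 6912000.00 | 6912000.00
hole 1 | -10207.03 | 152.00 | 143.00 | -1551469.25 | -1459605.94
hole 2 | -1809.56 | 54.00 | 163.00 | -97716.10 | -294957.85
Σ | 45583.41 |  |  | 5262814.65 | 5157436.21
X̄ = 5262814.65 / 45583.41 = 115.45 mm
Ȳ = 5157436.21 / 45583.41 = 113.14 mm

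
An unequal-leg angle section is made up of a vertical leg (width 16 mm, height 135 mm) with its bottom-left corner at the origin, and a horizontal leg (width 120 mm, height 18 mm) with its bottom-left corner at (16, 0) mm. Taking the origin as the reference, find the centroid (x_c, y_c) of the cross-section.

x_c = 42.00 mm, y_c = 38.25 mm

vertical leg: A = 16 × 135 = 2160.00, centroid at (8.00, 67.50).
horizontal leg: A = 120 × 18 = 2160.00, centroid at (76.00, 9.00).
ΣA = 4320.00 mm², ΣAx_c = 181440.00 mm³, ΣAy_c = 165240.00 mm³.
x_c = 181440.00/4320.00 = 42.00 mm; y_c = 165240.00/4320.00 = 38.25 mm.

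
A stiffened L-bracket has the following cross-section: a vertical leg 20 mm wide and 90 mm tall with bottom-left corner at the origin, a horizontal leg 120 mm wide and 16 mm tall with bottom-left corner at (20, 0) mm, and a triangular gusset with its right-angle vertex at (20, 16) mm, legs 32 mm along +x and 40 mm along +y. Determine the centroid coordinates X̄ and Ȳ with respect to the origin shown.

X̄ = 43.86 mm, Ȳ = 26.41 mm

vertical leg: A = 20 × 90 = 1800.00, centroid at (10.00, 45.00).
horizontal leg: A = 120 × 16 = 1920.00, centroid at (80.00, 8.00).
gusset: A = ½·32·40 = 640.00, centroid at (30.67, 29.33).
ΣA = 4360.00 mm²
ΣAX̄ = (1800.00)(10.00) + (1920.00)(80.00) + (640.00)(30.67) = 191226.67 mm³
ΣAȲ = (1800.00)(45.00) + (1920.00)(8.00) + (640.00)(29.33) = 115133.33 mm³
X̄ = 191226.67 / 4360.00 = 43.86 mm
Ȳ = 115133.33 / 4360.00 = 26.41 mm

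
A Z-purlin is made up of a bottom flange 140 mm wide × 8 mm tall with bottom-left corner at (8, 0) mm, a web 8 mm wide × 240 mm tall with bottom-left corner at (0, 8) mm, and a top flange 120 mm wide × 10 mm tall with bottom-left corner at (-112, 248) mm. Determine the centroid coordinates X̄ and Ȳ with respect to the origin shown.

X̄ = 7.70 mm, Ȳ = 130.62 mm

bottom flange: A = 140 × 8 = 1120.00, centroid at (78.00, 4.00).
web: A = 8 × 240 = 1920.00, centroid at (4.00, 128.00).
top flange: A = 120 × 10 = 1200.00, centroid at (-52.00, 253.00).
ΣA = 4240.00 mm², ΣAX̄ = 32640.00 mm³, ΣAȲ = 553840.00 mm³.
X̄ = 32640.00/4240.00 = 7.70 mm; Ȳ = 553840.00/4240.00 = 130.62 mm.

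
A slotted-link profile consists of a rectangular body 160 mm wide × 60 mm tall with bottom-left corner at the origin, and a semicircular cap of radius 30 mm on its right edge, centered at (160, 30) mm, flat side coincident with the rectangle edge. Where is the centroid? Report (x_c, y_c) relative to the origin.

x_c = 91.90 mm, y_c = 30.00 mm

rectangular body: A = 160 × 60 = 9600.00, centroid at (80.00, 30.00).
semicircular end: A = ½π·30² = 1413.72, centroid at (172.73, 30.00).
ΣA = 11013.72 mm², ΣAx_c = 1012194.67 mm³, ΣAy_c = 330411.50 mm³.
x_c = 1012194.67/11013.72 = 91.90 mm; y_c = 330411.50/11013.72 = 30.00 mm.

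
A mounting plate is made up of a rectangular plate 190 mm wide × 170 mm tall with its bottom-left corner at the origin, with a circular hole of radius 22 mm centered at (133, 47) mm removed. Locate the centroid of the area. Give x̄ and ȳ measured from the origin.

plate: A = 190 × 170 = 32300.00, centroid at (95.00, 85.00).
hole: A = −π·22² = -1520.53, centroid at (133.00, 47.00).
ΣA = 30779.47 mm²
ΣAx̄ = (32300.00)(95.00) + (-1520.53)(133.00) = 2866269.40 mm³
ΣAȳ = (32300.00)(85.00) + (-1520.53)(47.00) = 2674035.05 mm³
x̄ = 2866269.40 / 30779.47 = 93.12 mm
ȳ = 2674035.05 / 30779.47 = 86.88 mm

x̄ = 93.12 mm, ȳ = 86.88 mm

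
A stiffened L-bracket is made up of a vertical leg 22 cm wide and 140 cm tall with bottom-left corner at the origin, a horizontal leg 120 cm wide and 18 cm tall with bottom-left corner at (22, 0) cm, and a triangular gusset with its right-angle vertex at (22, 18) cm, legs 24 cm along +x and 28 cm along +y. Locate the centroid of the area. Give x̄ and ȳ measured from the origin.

x̄ = 39.65 cm, ȳ = 43.80 cm

vertical leg: A = 22 × 140 = 3080.00, centroid at (11.00, 70.00).
horizontal leg: A = 120 × 18 = 2160.00, centroid at (82.00, 9.00).
gusset: A = ½·24·28 = 336.00, centroid at (30.00, 27.33).
ΣA = 5576.00 cm², ΣAx̄ = 221080.00 cm³, ΣAȳ = 244224.00 cm³.
x̄ = 221080.00/5576.00 = 39.65 cm; ȳ = 244224.00/5576.00 = 43.80 cm.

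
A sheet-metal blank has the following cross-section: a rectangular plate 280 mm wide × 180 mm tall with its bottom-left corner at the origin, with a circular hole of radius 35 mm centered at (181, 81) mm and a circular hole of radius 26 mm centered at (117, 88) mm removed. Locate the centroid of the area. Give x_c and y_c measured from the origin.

x_c = 137.55 mm, y_c = 90.88 mm

plate: A = 280 × 180 = 50400.00, centroid at (140.00, 90.00).
hole 1: A = −π·35² = -3848.45, centroid at (181.00, 81.00).
hole 2: A = −π·26² = -2123.72, centroid at (117.00, 88.00).
ΣA = 44427.83 mm²
ΣAx_c = (50400.00)(140.00) + (-3848.45)(181.00) + (-2123.72)(117.00) = 6110955.52 mm³
ΣAy_c = (50400.00)(90.00) + (-3848.45)(81.00) + (-2123.72)(88.00) = 4037388.41 mm³
x_c = 6110955.52 / 44427.83 = 137.55 mm
y_c = 4037388.41 / 44427.83 = 90.88 mm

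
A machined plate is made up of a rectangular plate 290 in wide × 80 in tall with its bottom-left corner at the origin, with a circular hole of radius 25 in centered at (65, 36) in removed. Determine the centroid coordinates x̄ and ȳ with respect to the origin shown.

x̄ = 152.40 in, ȳ = 40.37 in

plate: A = 290 × 80 = 23200.00, centroid at (145.00, 40.00).
hole: A = −π·25² = -1963.50, centroid at (65.00, 36.00).
ΣA = 21236.50 in², ΣAx̄ = 3236372.80 in³, ΣAȳ = 857314.17 in³.
x̄ = 3236372.80/21236.50 = 152.40 in; ȳ = 857314.17/21236.50 = 40.37 in.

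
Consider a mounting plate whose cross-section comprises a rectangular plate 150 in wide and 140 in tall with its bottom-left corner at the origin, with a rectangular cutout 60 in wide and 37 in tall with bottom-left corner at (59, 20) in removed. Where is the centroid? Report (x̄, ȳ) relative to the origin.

x̄ = 73.35 in, ȳ = 73.72 in

Part | A | x̄ᵢ | ȳᵢ | A·x̄ᵢ | A·ȳᵢ
plate | 21000.00 | 75.00 | 70.00 | 1575000.00 | 1470000.00
hole | -2220.00 | 89.00 | 38.50 | -197580.00 | -85470.00
Σ | 18780.00 |  |  | 1377420.00 | 1384530.00
x̄ = 1377420.00 / 18780.00 = 73.35 in
ȳ = 1384530.00 / 18780.00 = 73.72 in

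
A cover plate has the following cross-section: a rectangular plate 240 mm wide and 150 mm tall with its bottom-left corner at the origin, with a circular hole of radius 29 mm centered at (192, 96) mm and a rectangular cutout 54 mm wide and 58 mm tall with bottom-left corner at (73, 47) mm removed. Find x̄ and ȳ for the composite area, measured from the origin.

x̄ = 115.78 mm, ȳ = 73.06 mm

plate: A = 240 × 150 = 36000.00, centroid at (120.00, 75.00).
hole 1: A = −π·29² = -2642.08, centroid at (192.00, 96.00).
hole 2: A = −(54 × 58) = -3132.00, centroid at (100.00, 76.00).
ΣA = 30225.92 mm², ΣAx̄ = 3499520.75 mm³, ΣAȳ = 2208328.38 mm³.
x̄ = 3499520.75/30225.92 = 115.78 mm; ȳ = 2208328.38/30225.92 = 73.06 mm.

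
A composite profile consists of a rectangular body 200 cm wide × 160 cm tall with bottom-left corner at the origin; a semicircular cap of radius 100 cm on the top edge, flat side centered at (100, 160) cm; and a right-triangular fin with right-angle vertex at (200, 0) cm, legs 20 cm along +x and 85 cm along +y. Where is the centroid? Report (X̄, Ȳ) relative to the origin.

X̄ = 101.87 cm, Ȳ = 118.70 cm

rectangular body: A = 200 × 160 = 32000.00, centroid at (100.00, 80.00).
semicircular top: A = ½π·100² = 15707.96, centroid at (100.00, 202.44).
triangular fin: A = ½·20·85 = 850.00, centroid at (206.67, 28.33).
ΣA = 48557.96 cm²
ΣAX̄ = (32000.00)(100.00) + (15707.96)(100.00) + (850.00)(206.67) = 4946462.99 cm³
ΣAȲ = (32000.00)(80.00) + (15707.96)(202.44) + (850.00)(28.33) = 5764024.12 cm³
X̄ = 4946462.99 / 48557.96 = 101.87 cm
Ȳ = 5764024.12 / 48557.96 = 118.70 cm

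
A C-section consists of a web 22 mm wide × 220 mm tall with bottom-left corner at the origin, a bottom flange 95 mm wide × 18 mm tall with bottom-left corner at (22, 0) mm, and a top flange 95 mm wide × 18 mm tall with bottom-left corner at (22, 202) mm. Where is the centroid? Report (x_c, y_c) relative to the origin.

x_c = 35.22 mm, y_c = 110.00 mm

Part | A | x̄ᵢ | ȳᵢ | A·x̄ᵢ | A·ȳᵢ
web | 4840.00 | 11.00 | 110.00 | 53240.00 | 532400.00
bottom flange | 1710.00 | 69.50 | 9.00 | 118845.00 | 15390.00
top flange | 1710.00 | 69.50 | 211.00 | 118845.00 | 360810.00
Σ | 8260.00 |  |  | 290930.00 | 908600.00
x_c = 290930.00 / 8260.00 = 35.22 mm
y_c = 908600.00 / 8260.00 = 110.00 mm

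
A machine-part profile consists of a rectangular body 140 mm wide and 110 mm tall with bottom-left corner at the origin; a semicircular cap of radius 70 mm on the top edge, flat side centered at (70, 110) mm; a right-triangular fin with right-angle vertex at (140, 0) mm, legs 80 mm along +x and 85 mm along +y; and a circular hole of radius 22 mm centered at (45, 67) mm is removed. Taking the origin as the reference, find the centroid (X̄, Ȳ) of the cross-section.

Part | A | x̄ᵢ | ȳᵢ | A·x̄ᵢ | A·ȳᵢ
rectangular body | 15400.00 | 70.00 | 55.00 | 1078000.00 | 847000.00
semicircular top | 7696.90 | 70.00 | 139.71 | 538783.14 | 1075325.89
triangular fin | 3400.00 | 166.67 | 28.33 | 566666.67 | 96333.33
hole | -1520.53 | 45.00 | 67.00 | -68423.89 | -101875.57
Σ | 24976.37 |  |  | 2115025.92 | 1916783.65
X̄ = 2115025.92 / 24976.37 = 84.68 mm
Ȳ = 1916783.65 / 24976.37 = 76.74 mm

X̄ = 84.68 mm, Ȳ = 76.74 mm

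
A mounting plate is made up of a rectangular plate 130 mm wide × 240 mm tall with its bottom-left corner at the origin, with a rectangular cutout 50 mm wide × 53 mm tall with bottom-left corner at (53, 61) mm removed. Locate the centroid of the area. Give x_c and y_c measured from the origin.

plate: A = 130 × 240 = 31200.00, centroid at (65.00, 120.00).
hole: A = −(50 × 53) = -2650.00, centroid at (78.00, 87.50).
ΣA = 28550.00 mm², ΣAx_c = 1821300.00 mm³, ΣAy_c = 3512125.00 mm³.
x_c = 1821300.00/28550.00 = 63.79 mm; y_c = 3512125.00/28550.00 = 123.02 mm.

x_c = 63.79 mm, y_c = 123.02 mm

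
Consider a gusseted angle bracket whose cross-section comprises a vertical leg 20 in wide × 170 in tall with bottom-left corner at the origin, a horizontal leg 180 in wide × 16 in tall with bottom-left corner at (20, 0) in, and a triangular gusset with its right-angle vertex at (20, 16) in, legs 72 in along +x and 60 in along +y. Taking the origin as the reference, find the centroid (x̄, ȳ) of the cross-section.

vertical leg: A = 20 × 170 = 3400.00, centroid at (10.00, 85.00).
horizontal leg: A = 180 × 16 = 2880.00, centroid at (110.00, 8.00).
gusset: A = ½·72·60 = 2160.00, centroid at (44.00, 36.00).
ΣA = 8440.00 in², ΣAx̄ = 445840.00 in³, ΣAȳ = 389800.00 in³.
x̄ = 445840.00/8440.00 = 52.82 in; ȳ = 389800.00/8440.00 = 46.18 in.

x̄ = 52.82 in, ȳ = 46.18 in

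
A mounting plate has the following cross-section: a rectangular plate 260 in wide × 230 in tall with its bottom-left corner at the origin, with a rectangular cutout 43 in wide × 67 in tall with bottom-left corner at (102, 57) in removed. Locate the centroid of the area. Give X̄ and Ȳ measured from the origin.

plate: A = 260 × 230 = 59800.00, centroid at (130.00, 115.00).
hole: A = −(43 × 67) = -2881.00, centroid at (123.50, 90.50).
ΣA = 56919.00 in²
ΣAX̄ = (59800.00)(130.00) + (-2881.00)(123.50) = 7418196.50 in³
ΣAȲ = (59800.00)(115.00) + (-2881.00)(90.50) = 6616269.50 in³
X̄ = 7418196.50 / 56919.00 = 130.33 in
Ȳ = 6616269.50 / 56919.00 = 116.24 in

X̄ = 130.33 in, Ȳ = 116.24 in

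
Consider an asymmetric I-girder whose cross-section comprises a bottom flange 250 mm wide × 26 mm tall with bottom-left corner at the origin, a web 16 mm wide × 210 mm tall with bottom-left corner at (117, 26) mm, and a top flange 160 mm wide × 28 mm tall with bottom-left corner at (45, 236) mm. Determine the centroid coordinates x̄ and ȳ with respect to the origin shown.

x̄ = 125.00 mm, ȳ = 114.69 mm

bottom flange: A = 250 × 26 = 6500.00, centroid at (125.00, 13.00).
web: A = 16 × 210 = 3360.00, centroid at (125.00, 131.00).
top flange: A = 160 × 28 = 4480.00, centroid at (125.00, 250.00).
ΣA = 14340.00 mm²
ΣAx̄ = (6500.00)(125.00) + (3360.00)(125.00) + (4480.00)(125.00) = 1792500.00 mm³
ΣAȳ = (6500.00)(13.00) + (3360.00)(131.00) + (4480.00)(250.00) = 1644660.00 mm³
x̄ = 1792500.00 / 14340.00 = 125.00 mm
ȳ = 1644660.00 / 14340.00 = 114.69 mm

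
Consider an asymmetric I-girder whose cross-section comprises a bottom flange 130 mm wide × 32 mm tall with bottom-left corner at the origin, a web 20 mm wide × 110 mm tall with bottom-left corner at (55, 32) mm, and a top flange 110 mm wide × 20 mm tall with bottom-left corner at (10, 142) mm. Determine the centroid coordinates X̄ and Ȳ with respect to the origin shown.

bottom flange: A = 130 × 32 = 4160.00, centroid at (65.00, 16.00).
web: A = 20 × 110 = 2200.00, centroid at (65.00, 87.00).
top flange: A = 110 × 20 = 2200.00, centroid at (65.00, 152.00).
ΣA = 8560.00 mm², ΣAX̄ = 556400.00 mm³, ΣAȲ = 592360.00 mm³.
X̄ = 556400.00/8560.00 = 65.00 mm; Ȳ = 592360.00/8560.00 = 69.20 mm.

X̄ = 65.00 mm, Ȳ = 69.20 mm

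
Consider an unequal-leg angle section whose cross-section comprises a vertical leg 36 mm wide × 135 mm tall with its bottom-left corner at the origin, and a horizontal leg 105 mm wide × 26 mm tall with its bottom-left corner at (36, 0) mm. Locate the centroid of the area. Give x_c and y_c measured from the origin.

x_c = 43.36 mm, y_c = 47.90 mm

vertical leg: A = 36 × 135 = 4860.00, centroid at (18.00, 67.50).
horizontal leg: A = 105 × 26 = 2730.00, centroid at (88.50, 13.00).
ΣA = 7590.00 mm², ΣAx_c = 329085.00 mm³, ΣAy_c = 363540.00 mm³.
x_c = 329085.00/7590.00 = 43.36 mm; y_c = 363540.00/7590.00 = 47.90 mm.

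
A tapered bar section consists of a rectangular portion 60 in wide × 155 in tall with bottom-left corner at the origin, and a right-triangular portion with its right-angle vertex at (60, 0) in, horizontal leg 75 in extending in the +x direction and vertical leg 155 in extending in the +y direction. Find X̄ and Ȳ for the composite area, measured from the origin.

X̄ = 51.15 in, Ȳ = 67.56 in

rectangular portion: A = 60 × 155 = 9300.00, centroid at (30.00, 77.50).
triangular portion: A = ½·75·155 = 5812.50, centroid at (85.00, 51.67).
ΣA = 15112.50 in²
ΣAX̄ = (9300.00)(30.00) + (5812.50)(85.00) = 773062.50 in³
ΣAȲ = (9300.00)(77.50) + (5812.50)(51.67) = 1021062.50 in³
X̄ = 773062.50 / 15112.50 = 51.15 in
Ȳ = 1021062.50 / 15112.50 = 67.56 in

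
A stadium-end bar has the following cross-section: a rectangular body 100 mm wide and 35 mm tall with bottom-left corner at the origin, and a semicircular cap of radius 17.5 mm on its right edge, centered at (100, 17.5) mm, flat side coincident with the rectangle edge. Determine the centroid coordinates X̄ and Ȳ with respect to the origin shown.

rectangular body: A = 100 × 35 = 3500.00, centroid at (50.00, 17.50).
semicircular end: A = ½π·17.5² = 481.06, centroid at (107.43, 17.50).
ΣA = 3981.06 mm², ΣAX̄ = 226678.55 mm³, ΣAȲ = 69668.49 mm³.
X̄ = 226678.55/3981.06 = 56.94 mm; Ȳ = 69668.49/3981.06 = 17.50 mm.

X̄ = 56.94 mm, Ȳ = 17.50 mm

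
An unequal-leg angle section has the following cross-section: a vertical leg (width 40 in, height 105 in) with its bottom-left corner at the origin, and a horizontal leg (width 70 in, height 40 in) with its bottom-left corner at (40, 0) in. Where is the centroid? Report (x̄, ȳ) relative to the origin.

x̄ = 42.00 in, ȳ = 39.50 in

Part | A | x̄ᵢ | ȳᵢ | A·x̄ᵢ | A·ȳᵢ
vertical leg | 4200.00 | 20.00 | 52.50 | 84000.00 | 220500.00
horizontal leg | 2800.00 | 75.00 | 20.00 | 210000.00 | 56000.00
Σ | 7000.00 |  |  | 294000.00 | 276500.00
x̄ = 294000.00 / 7000.00 = 42.00 in
ȳ = 276500.00 / 7000.00 = 39.50 in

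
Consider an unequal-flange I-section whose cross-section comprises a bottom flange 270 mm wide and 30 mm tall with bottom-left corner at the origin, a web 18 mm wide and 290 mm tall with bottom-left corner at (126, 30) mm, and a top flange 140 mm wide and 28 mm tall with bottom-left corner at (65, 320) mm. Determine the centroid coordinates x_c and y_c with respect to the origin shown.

Part | A | x̄ᵢ | ȳᵢ | A·x̄ᵢ | A·ȳᵢ
bottom flange | 8100.00 | 135.00 | 15.00 | 1093500.00 | 121500.00
web | 5220.00 | 135.00 | 175.00 | 704700.00 | 913500.00
top flange | 3920.00 | 135.00 | 334.00 | 529200.00 | 1309280.00
Σ | 17240.00 |  |  | 2327400.00 | 2344280.00
x_c = 2327400.00 / 17240.00 = 135.00 mm
y_c = 2344280.00 / 17240.00 = 135.98 mm

x_c = 135.00 mm, y_c = 135.98 mm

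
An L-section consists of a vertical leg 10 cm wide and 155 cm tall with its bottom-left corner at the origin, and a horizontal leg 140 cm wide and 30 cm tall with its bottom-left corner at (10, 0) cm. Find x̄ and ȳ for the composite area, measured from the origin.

Part | A | x̄ᵢ | ȳᵢ | A·x̄ᵢ | A·ȳᵢ
vertical leg | 1550.00 | 5.00 | 77.50 | 7750.00 | 120125.00
horizontal leg | 4200.00 | 80.00 | 15.00 | 336000.00 | 63000.00
Σ | 5750.00 |  |  | 343750.00 | 183125.00
x̄ = 343750.00 / 5750.00 = 59.78 cm
ȳ = 183125.00 / 5750.00 = 31.85 cm

x̄ = 59.78 cm, ȳ = 31.85 cm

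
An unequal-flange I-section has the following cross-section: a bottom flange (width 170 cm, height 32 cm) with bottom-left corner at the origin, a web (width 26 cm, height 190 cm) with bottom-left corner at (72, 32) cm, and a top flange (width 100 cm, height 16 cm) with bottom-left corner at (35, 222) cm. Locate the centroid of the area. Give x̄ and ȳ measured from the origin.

x̄ = 85.00 cm, ȳ = 90.35 cm

bottom flange: A = 170 × 32 = 5440.00, centroid at (85.00, 16.00).
web: A = 26 × 190 = 4940.00, centroid at (85.00, 127.00).
top flange: A = 100 × 16 = 1600.00, centroid at (85.00, 230.00).
ΣA = 11980.00 cm²
ΣAx̄ = (5440.00)(85.00) + (4940.00)(85.00) + (1600.00)(85.00) = 1018300.00 cm³
ΣAȳ = (5440.00)(16.00) + (4940.00)(127.00) + (1600.00)(230.00) = 1082420.00 cm³
x̄ = 1018300.00 / 11980.00 = 85.00 cm
ȳ = 1082420.00 / 11980.00 = 90.35 cm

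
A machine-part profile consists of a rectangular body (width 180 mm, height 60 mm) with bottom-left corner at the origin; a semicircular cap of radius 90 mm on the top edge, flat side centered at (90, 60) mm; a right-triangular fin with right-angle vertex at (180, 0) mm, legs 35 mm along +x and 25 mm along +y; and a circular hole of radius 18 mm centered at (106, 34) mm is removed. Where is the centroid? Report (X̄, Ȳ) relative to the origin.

X̄ = 91.23 mm, Ȳ = 67.23 mm

rectangular body: A = 180 × 60 = 10800.00, centroid at (90.00, 30.00).
semicircular top: A = ½π·90² = 12723.45, centroid at (90.00, 98.20).
triangular fin: A = ½·35·25 = 437.50, centroid at (191.67, 8.33).
hole: A = −π·18² = -1017.88, centroid at (106.00, 34.00).
ΣA = 22943.07 mm², ΣAX̄ = 2093069.83 mm³, ΣAȲ = 1542445.06 mm³.
X̄ = 2093069.83/22943.07 = 91.23 mm; Ȳ = 1542445.06/22943.07 = 67.23 mm.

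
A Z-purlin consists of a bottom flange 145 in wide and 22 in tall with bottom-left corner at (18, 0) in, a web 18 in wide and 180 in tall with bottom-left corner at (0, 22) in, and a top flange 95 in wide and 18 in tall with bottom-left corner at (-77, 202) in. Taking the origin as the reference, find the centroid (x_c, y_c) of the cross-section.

x_c = 32.85 in, y_c = 93.22 in

bottom flange: A = 145 × 22 = 3190.00, centroid at (90.50, 11.00).
web: A = 18 × 180 = 3240.00, centroid at (9.00, 112.00).
top flange: A = 95 × 18 = 1710.00, centroid at (-29.50, 211.00).
ΣA = 8140.00 in²
ΣAx_c = (3190.00)(90.50) + (3240.00)(9.00) + (1710.00)(-29.50) = 267410.00 in³
ΣAy_c = (3190.00)(11.00) + (3240.00)(112.00) + (1710.00)(211.00) = 758780.00 in³
x_c = 267410.00 / 8140.00 = 32.85 in
y_c = 758780.00 / 8140.00 = 93.22 in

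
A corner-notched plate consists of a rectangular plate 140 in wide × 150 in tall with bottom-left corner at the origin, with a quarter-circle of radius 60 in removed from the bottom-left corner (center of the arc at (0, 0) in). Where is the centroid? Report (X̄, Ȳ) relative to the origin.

plate: A = 140 × 150 = 21000.00, centroid at (70.00, 75.00).
removed quarter-circle: A = −¼π·60² = -2827.43, centroid at (25.46, 25.46).
ΣA = 18172.57 in²
ΣAX̄ = (21000.00)(70.00) + (-2827.43)(25.46) = 1398000.00 in³
ΣAȲ = (21000.00)(75.00) + (-2827.43)(25.46) = 1503000.00 in³
X̄ = 1398000.00 / 18172.57 = 76.93 in
Ȳ = 1503000.00 / 18172.57 = 82.71 in

X̄ = 76.93 in, Ȳ = 82.71 in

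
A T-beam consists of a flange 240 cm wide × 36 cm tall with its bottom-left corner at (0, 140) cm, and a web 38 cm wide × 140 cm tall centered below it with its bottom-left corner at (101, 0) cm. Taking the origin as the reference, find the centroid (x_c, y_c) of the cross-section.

x_c = 120.00 cm, y_c = 124.46 cm

web: A = 38 × 140 = 5320.00, centroid at (120.00, 70.00).
flange: A = 240 × 36 = 8640.00, centroid at (120.00, 158.00).
ΣA = 13960.00 cm², ΣAx_c = 1675200.00 cm³, ΣAy_c = 1737520.00 cm³.
x_c = 1675200.00/13960.00 = 120.00 cm; y_c = 1737520.00/13960.00 = 124.46 cm.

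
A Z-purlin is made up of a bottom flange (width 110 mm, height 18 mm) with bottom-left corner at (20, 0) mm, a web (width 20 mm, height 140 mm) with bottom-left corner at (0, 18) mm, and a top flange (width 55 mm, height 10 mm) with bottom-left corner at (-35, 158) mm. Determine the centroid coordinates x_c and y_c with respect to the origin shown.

x_c = 32.34 mm, y_c = 66.39 mm

bottom flange: A = 110 × 18 = 1980.00, centroid at (75.00, 9.00).
web: A = 20 × 140 = 2800.00, centroid at (10.00, 88.00).
top flange: A = 55 × 10 = 550.00, centroid at (-7.50, 163.00).
ΣA = 5330.00 mm², ΣAx_c = 172375.00 mm³, ΣAy_c = 353870.00 mm³.
x_c = 172375.00/5330.00 = 32.34 mm; y_c = 353870.00/5330.00 = 66.39 mm.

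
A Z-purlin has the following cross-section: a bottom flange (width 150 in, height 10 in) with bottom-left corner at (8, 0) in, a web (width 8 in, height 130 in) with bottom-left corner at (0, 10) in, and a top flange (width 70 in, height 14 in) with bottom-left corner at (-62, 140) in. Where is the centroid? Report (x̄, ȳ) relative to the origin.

x̄ = 29.03 in, ȳ = 65.22 in

bottom flange: A = 150 × 10 = 1500.00, centroid at (83.00, 5.00).
web: A = 8 × 130 = 1040.00, centroid at (4.00, 75.00).
top flange: A = 70 × 14 = 980.00, centroid at (-27.00, 147.00).
ΣA = 3520.00 in², ΣAx̄ = 102200.00 in³, ΣAȳ = 229560.00 in³.
x̄ = 102200.00/3520.00 = 29.03 in; ȳ = 229560.00/3520.00 = 65.22 in.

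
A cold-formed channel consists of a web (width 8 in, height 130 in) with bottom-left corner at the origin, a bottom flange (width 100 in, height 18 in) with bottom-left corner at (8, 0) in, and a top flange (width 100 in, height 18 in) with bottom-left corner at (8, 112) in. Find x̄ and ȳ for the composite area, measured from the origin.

Part | A | x̄ᵢ | ȳᵢ | A·x̄ᵢ | A·ȳᵢ
web | 1040.00 | 4.00 | 65.00 | 4160.00 | 67600.00
bottom flange | 1800.00 | 58.00 | 9.00 | 104400.00 | 16200.00
top flange | 1800.00 | 58.00 | 121.00 | 104400.00 | 217800.00
Σ | 4640.00 |  |  | 212960.00 | 301600.00
x̄ = 212960.00 / 4640.00 = 45.90 in
ȳ = 301600.00 / 4640.00 = 65.00 in

x̄ = 45.90 in, ȳ = 65.00 in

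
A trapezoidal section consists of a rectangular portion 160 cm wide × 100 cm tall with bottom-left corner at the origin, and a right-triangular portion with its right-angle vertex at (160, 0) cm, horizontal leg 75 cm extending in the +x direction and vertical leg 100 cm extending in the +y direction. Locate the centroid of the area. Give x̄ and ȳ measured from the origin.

rectangular portion: A = 160 × 100 = 16000.00, centroid at (80.00, 50.00).
triangular portion: A = ½·75·100 = 3750.00, centroid at (185.00, 33.33).
ΣA = 19750.00 cm²
ΣAx̄ = (16000.00)(80.00) + (3750.00)(185.00) = 1973750.00 cm³
ΣAȳ = (16000.00)(50.00) + (3750.00)(33.33) = 925000.00 cm³
x̄ = 1973750.00 / 19750.00 = 99.94 cm
ȳ = 925000.00 / 19750.00 = 46.84 cm

x̄ = 99.94 cm, ȳ = 46.84 cm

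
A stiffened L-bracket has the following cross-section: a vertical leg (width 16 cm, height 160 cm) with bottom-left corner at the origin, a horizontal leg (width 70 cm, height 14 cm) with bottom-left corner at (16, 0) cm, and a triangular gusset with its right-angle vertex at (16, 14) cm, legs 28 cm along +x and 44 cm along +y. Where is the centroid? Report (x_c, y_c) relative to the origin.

Part | A | x̄ᵢ | ȳᵢ | A·x̄ᵢ | A·ȳᵢ
vertical leg | 2560.00 | 8.00 | 80.00 | 20480.00 | 204800.00
horizontal leg | 980.00 | 51.00 | 7.00 | 49980.00 | 6860.00
gusset | 616.00 | 25.33 | 28.67 | 15605.33 | 17658.67
Σ | 4156.00 |  |  | 86065.33 | 229318.67
x_c = 86065.33 / 4156.00 = 20.71 cm
y_c = 229318.67 / 4156.00 = 55.18 cm

x_c = 20.71 cm, y_c = 55.18 cm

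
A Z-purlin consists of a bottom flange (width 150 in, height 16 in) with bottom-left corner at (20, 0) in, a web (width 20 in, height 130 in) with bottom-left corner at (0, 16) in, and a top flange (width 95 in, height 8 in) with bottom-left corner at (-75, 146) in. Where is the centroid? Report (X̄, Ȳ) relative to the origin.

bottom flange: A = 150 × 16 = 2400.00, centroid at (95.00, 8.00).
web: A = 20 × 130 = 2600.00, centroid at (10.00, 81.00).
top flange: A = 95 × 8 = 760.00, centroid at (-27.50, 150.00).
ΣA = 5760.00 in², ΣAX̄ = 233100.00 in³, ΣAȲ = 343800.00 in³.
X̄ = 233100.00/5760.00 = 40.47 in; Ȳ = 343800.00/5760.00 = 59.69 in.

X̄ = 40.47 in, Ȳ = 59.69 in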